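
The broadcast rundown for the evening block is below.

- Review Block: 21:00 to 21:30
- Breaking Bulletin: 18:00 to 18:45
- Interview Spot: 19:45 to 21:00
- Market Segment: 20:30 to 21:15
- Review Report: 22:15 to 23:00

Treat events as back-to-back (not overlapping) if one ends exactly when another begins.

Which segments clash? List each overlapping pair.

Sorted by start: Breaking Bulletin, Interview Spot, Market Segment, Review Block, Review Report.
Interview Spot starts after Breaking Bulletin ends, so nothing later overlaps Breaking Bulletin either.
Market Segment starts before Interview Spot ends → Interview Spot and Market Segment overlap.
Review Block starts exactly when Interview Spot ends (back-to-back, no overlap), so nothing later overlaps Interview Spot either.
Review Block starts before Market Segment ends → Market Segment and Review Block overlap.
Review Report starts after Market Segment ends.
Review Report starts after Review Block ends.

Interview Spot & Market Segment, Market Segment & Review Block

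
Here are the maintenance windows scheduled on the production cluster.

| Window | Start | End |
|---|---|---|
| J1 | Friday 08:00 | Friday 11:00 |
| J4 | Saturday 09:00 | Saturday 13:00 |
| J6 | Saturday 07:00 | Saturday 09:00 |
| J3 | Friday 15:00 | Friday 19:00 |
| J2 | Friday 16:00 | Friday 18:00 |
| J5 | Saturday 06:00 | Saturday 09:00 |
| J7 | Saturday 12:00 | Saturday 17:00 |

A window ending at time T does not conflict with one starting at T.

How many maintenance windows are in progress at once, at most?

Walk through starts and ends in time order (an end at T is processed before a start at T):
Friday 08:00 start J1 → 1
Friday 11:00 end J1 → 0
Friday 15:00 start J3 → 1
Friday 16:00 start J2 → 2
Friday 18:00 end J2 → 1
Friday 19:00 end J3 → 0
Saturday 06:00 start J5 → 1
Saturday 07:00 start J6 → 2
Saturday 09:00 end J5 → 1
Saturday 09:00 end J6 → 0
Saturday 09:00 start J4 → 1
Saturday 12:00 start J7 → 2
Saturday 13:00 end J4 → 1
Saturday 17:00 end J7 → 0
Peak is 2, at Friday 16:00 (J2, J3).

2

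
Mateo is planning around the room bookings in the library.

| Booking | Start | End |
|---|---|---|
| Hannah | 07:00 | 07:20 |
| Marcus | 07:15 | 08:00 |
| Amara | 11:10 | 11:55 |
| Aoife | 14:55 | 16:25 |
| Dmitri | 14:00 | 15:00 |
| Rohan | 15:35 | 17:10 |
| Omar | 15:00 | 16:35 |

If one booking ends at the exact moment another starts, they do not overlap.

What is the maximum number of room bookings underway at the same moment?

Walk through starts and ends in time order (an end at T is processed before a start at T):
07:00 start Hannah → 1
07:15 start Marcus → 2
07:20 end Hannah → 1
08:00 end Marcus → 0
11:10 start Amara → 1
11:55 end Amara → 0
14:00 start Dmitri → 1
14:55 start Aoife → 2
15:00 end Dmitri → 1
15:00 start Omar → 2
15:35 start Rohan → 3
16:25 end Aoife → 2
16:35 end Omar → 1
17:10 end Rohan → 0
Peak is 3, at 15:35 (Aoife, Omar, Rohan).

3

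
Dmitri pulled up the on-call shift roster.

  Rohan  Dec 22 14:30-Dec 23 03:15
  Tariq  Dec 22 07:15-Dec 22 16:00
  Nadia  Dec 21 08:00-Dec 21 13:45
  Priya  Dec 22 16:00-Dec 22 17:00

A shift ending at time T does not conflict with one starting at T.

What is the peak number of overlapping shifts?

Sort all start/end points and keep a running count:
Dec 21 08:00 start Nadia → 1
Dec 21 13:45 end Nadia → 0
Dec 22 07:15 start Tariq → 1
Dec 22 14:30 start Rohan → 2
Dec 22 16:00 end Tariq → 1
Dec 22 16:00 start Priya → 2
Dec 22 17:00 end Priya → 1
Dec 23 03:15 end Rohan → 0
Peak is 2, at Dec 22 14:30 (Rohan, Tariq).

2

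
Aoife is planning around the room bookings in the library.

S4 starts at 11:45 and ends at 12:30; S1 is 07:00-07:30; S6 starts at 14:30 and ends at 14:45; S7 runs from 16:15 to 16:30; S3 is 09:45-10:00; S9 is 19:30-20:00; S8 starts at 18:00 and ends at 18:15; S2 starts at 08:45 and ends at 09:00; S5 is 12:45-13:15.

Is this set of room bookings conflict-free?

Sorted by start: S1, S2, S3, S4, S5, S6, S7, S8, S9.
S2 starts after S1 ends, so S1 has no further overlaps.
S3 starts after S2 ends, so S2 has no further overlaps.
S4 starts after S3 ends, so S3 has no further overlaps.
S5 starts after S4 ends, so S4 has no further overlaps.
S6 starts after S5 ends, so S5 has no further overlaps.
S7 starts after S6 ends, so S6 has no further overlaps.
S8 starts after S7 ends, so S7 has no further overlaps.
S9 starts after S8 ends.
Every pair is clear; the schedule has no overlaps.

Yes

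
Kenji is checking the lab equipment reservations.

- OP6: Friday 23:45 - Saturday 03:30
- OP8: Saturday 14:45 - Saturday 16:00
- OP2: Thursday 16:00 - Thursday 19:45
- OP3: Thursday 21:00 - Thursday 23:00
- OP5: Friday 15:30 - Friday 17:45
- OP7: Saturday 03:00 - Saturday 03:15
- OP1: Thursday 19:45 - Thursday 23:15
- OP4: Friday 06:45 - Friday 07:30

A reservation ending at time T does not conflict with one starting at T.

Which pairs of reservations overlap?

Sorted by start: OP2, OP1, OP3, OP4, OP5, OP6, OP7, OP8.
OP1 starts exactly when OP2 ends (back-to-back, no overlap) — done with OP2.
OP3 starts before OP1 ends → OP1 and OP3 overlap.
OP4 starts after OP1 ends — done with OP1.
OP4 starts after OP3 ends — done with OP3.
OP5 starts after OP4 ends — done with OP4.
OP6 starts after OP5 ends — done with OP5.
OP7 starts before OP6 ends → OP6 and OP7 overlap.
OP8 starts after OP6 ends.
OP8 starts after OP7 ends.

OP1 & OP3, OP6 & OP7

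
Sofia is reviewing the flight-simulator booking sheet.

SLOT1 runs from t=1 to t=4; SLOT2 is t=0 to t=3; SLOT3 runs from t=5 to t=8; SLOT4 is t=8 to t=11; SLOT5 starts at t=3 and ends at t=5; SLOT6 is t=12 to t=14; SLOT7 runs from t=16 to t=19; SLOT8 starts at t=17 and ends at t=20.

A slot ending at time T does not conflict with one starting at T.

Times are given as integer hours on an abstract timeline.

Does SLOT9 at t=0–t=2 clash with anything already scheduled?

Yes — it overlaps SLOT1, SLOT2

SLOT2: starts t=0 before SLOT9 ends t=2, and ends t=3 after SLOT9 starts t=0 → overlap.
SLOT1: starts t=1 before SLOT9 ends t=2, and ends t=4 after SLOT9 starts t=0 → overlap.
SLOT5: starts t=3 at or after SLOT9 ends t=2 → clear.
SLOT3: starts t=5 at or after SLOT9 ends t=2 → clear.
SLOT4: starts t=8 at or after SLOT9 ends t=2 → clear.
SLOT6: starts t=12 at or after SLOT9 ends t=2 → clear.
SLOT7: starts t=16 at or after SLOT9 ends t=2 → clear.
SLOT8: starts t=17 at or after SLOT9 ends t=2 → clear.
SLOT9 overlaps SLOT1, SLOT2.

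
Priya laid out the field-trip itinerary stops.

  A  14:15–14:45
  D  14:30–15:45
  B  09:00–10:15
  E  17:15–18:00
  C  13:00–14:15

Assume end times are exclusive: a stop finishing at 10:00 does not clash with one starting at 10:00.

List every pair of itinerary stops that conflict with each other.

A & D

Check each pair: they overlap iff neither finishes before the other starts.
Sorted by start: B, C, A, D, E.
C starts after B ends, so B has no further overlaps.
A starts exactly when C ends (back-to-back, no overlap), so C has no further overlaps.
D starts before A ends → A and D overlap.
E starts after A ends.
E starts after D ends.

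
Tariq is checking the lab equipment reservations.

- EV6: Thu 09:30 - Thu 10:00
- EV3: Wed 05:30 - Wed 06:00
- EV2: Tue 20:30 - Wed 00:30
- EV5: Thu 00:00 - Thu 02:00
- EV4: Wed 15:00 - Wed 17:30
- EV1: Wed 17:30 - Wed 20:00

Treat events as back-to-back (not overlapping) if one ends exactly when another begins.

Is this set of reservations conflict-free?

Yes

Sorted by start: EV2, EV3, EV4, EV1, EV5, EV6.
EV3 starts after EV2 ends, so EV2 has no further overlaps.
EV4 starts after EV3 ends, so EV3 has no further overlaps.
EV1 starts exactly when EV4 ends (back-to-back, no overlap), so EV4 has no further overlaps.
EV5 starts after EV1 ends, so EV1 has no further overlaps.
EV6 starts after EV5 ends.
Every pair is clear; the schedule has no overlaps.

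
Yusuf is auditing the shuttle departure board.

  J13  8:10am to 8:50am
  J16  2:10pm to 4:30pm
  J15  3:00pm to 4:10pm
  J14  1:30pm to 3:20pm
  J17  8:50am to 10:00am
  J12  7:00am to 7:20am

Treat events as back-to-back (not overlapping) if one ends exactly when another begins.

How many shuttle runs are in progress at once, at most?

Walk through starts and ends in time order (an end at T is processed before a start at T):
7:00am start J12 → 1
7:20am end J12 → 0
8:10am start J13 → 1
8:50am end J13 → 0
8:50am start J17 → 1
10:00am end J17 → 0
1:30pm start J14 → 1
2:10pm start J16 → 2
3:00pm start J15 → 3
3:20pm end J14 → 2
4:10pm end J15 → 1
4:30pm end J16 → 0
Peak is 3, at 3:00pm (J14, J15, J16).

3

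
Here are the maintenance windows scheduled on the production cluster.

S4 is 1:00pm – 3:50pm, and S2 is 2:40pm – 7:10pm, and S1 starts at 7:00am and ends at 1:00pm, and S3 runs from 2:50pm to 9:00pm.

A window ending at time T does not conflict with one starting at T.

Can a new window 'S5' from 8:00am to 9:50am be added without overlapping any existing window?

S1: starts 7:00am before S5 ends 9:50am, and ends 1:00pm after S5 starts 8:00am → overlap.
S4: starts 1:00pm at or after S5 ends 9:50am → clear.
S2: starts 2:40pm at or after S5 ends 9:50am → clear.
S3: starts 2:50pm at or after S5 ends 9:50am → clear.
S5 overlaps S1.

No — it overlaps S1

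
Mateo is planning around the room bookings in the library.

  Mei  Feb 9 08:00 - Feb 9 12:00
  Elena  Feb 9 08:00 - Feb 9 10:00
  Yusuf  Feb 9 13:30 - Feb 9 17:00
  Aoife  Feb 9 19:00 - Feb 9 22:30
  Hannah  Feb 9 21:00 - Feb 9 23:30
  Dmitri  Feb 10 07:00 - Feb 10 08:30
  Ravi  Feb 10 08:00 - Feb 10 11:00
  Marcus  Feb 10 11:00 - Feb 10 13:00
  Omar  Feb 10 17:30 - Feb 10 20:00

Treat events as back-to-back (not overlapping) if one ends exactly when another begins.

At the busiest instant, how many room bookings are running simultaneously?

2

Sweep the timeline, counting +1 at each start and −1 at each end (ends before starts at a tie):
Feb 9 08:00 start Elena → 1
Feb 9 08:00 start Mei → 2
Feb 9 10:00 end Elena → 1
Feb 9 12:00 end Mei → 0
Feb 9 13:30 start Yusuf → 1
Feb 9 17:00 end Yusuf → 0
Feb 9 19:00 start Aoife → 1
Feb 9 21:00 start Hannah → 2
Feb 9 22:30 end Aoife → 1
Feb 9 23:30 end Hannah → 0
Feb 10 07:00 start Dmitri → 1
Feb 10 08:00 start Ravi → 2
Feb 10 08:30 end Dmitri → 1
Feb 10 11:00 end Ravi → 0
Feb 10 11:00 start Marcus → 1
Feb 10 13:00 end Marcus → 0
Feb 10 17:30 start Omar → 1
Feb 10 20:00 end Omar → 0
Peak is 2, at Feb 9 08:00 (Elena, Mei).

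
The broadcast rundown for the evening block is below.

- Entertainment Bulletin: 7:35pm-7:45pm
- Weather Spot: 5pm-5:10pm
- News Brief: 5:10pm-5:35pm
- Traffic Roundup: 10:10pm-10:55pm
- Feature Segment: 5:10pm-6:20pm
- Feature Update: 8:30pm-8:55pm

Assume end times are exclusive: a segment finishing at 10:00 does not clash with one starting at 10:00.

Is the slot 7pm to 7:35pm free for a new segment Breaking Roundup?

Yes — the slot is free

Weather Spot: ends 5:10pm at or before Breaking Roundup starts 7pm → clear.
Feature Segment: ends 6:20pm at or before Breaking Roundup starts 7pm → clear.
News Brief: ends 5:35pm at or before Breaking Roundup starts 7pm → clear.
Entertainment Bulletin: starts 7:35pm at or after Breaking Roundup ends 7:35pm → clear.
Feature Update: starts 8:30pm at or after Breaking Roundup ends 7:35pm → clear.
Traffic Roundup: starts 10:10pm at or after Breaking Roundup ends 7:35pm → clear.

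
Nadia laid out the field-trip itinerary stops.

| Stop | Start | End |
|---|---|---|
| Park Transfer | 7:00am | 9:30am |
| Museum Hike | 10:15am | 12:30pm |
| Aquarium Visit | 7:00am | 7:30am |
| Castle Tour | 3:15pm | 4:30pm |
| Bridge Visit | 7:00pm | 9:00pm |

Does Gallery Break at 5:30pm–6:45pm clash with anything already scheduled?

Park Transfer: ends 9:30am at or before Gallery Break starts 5:30pm → clear.
Aquarium Visit: ends 7:30am at or before Gallery Break starts 5:30pm → clear.
Museum Hike: ends 12:30pm at or before Gallery Break starts 5:30pm → clear.
Castle Tour: ends 4:30pm at or before Gallery Break starts 5:30pm → clear.
Bridge Visit: starts 7:00pm at or after Gallery Break ends 6:45pm → clear.

No — it doesn't clash with anything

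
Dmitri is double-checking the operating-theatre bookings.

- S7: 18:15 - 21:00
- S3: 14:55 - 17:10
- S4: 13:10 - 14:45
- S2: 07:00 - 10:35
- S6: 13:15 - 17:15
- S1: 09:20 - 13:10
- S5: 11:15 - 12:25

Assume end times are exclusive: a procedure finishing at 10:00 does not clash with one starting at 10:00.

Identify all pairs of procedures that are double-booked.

Sorted by start: S2, S1, S5, S4, S6, S3, S7.
S1 starts before S2 ends → S2 and S1 overlap.
S5 starts after S2 ends, so S2 has no further overlaps.
S5 starts before S1 ends → S1 and S5 overlap.
S4 starts exactly when S1 ends (back-to-back, no overlap), so S1 has no further overlaps.
S4 starts after S5 ends, so S5 has no further overlaps.
S6 starts before S4 ends → S4 and S6 overlap.
S3 starts after S4 ends, so S4 has no further overlaps.
S3 starts before S6 ends → S6 and S3 overlap.
S7 starts after S6 ends.
S7 starts after S3 ends.

S1 & S2, S1 & S5, S3 & S6, S4 & S6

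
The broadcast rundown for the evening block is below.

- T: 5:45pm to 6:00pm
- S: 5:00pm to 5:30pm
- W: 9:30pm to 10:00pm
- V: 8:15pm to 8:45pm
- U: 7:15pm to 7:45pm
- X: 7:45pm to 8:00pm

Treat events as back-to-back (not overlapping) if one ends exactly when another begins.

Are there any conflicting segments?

No

Sorted by start: S, T, U, X, V, W.
T starts after S ends — done with S.
U starts after T ends — done with T.
X starts exactly when U ends (back-to-back, no overlap) — done with U.
V starts after X ends — done with X.
W starts after V ends.
Every pair is clear; the schedule has no overlaps.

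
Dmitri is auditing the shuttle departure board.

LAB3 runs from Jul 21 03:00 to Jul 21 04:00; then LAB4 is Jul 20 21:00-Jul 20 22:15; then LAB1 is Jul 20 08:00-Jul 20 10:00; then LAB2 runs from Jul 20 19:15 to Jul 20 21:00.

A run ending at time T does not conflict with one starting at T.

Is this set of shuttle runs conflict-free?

Sorted by start: LAB1, LAB2, LAB4, LAB3.
LAB2 starts after LAB1 ends, so LAB1 has no further overlaps.
LAB4 starts exactly when LAB2 ends (back-to-back, no overlap), so LAB2 has no further overlaps.
LAB3 starts after LAB4 ends.
Every pair is clear; the schedule has no overlaps.

Yes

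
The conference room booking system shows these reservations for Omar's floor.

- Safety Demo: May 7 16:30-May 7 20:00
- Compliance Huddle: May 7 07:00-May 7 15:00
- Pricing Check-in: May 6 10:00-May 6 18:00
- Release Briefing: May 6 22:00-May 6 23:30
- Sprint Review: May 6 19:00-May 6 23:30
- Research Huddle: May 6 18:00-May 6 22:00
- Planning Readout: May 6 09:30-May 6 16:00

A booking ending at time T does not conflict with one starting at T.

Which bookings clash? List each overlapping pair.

Planning Readout & Pricing Check-in, Release Briefing & Sprint Review, Research Huddle & Sprint Review

Two intervals overlap when each starts before the other ends.
Sorted by start: Planning Readout, Pricing Check-in, Research Huddle, Sprint Review, Release Briefing, Compliance Huddle, Safety Demo.
Pricing Check-in starts before Planning Readout ends → Planning Readout and Pricing Check-in overlap.
Research Huddle starts after Planning Readout ends, so Planning Readout has no further overlaps.
Research Huddle starts exactly when Pricing Check-in ends (back-to-back, no overlap), so Pricing Check-in has no further overlaps.
Sprint Review starts before Research Huddle ends → Research Huddle and Sprint Review overlap.
Release Briefing starts exactly when Research Huddle ends (back-to-back, no overlap), so Research Huddle has no further overlaps.
Release Briefing starts before Sprint Review ends → Sprint Review and Release Briefing overlap.
Compliance Huddle starts after Sprint Review ends, so Sprint Review has no further overlaps.
Compliance Huddle starts after Release Briefing ends, so Release Briefing has no further overlaps.
Safety Demo starts after Compliance Huddle ends.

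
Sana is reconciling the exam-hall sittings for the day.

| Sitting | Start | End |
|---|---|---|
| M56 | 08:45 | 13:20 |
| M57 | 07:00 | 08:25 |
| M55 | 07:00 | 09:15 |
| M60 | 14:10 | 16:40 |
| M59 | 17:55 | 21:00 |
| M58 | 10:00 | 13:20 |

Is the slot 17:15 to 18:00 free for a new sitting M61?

No — it overlaps M59

M55: ends 09:15 at or before M61 starts 17:15 → clear.
M57: ends 08:25 at or before M61 starts 17:15 → clear.
M56: ends 13:20 at or before M61 starts 17:15 → clear.
M58: ends 13:20 at or before M61 starts 17:15 → clear.
M60: ends 16:40 at or before M61 starts 17:15 → clear.
M59: starts 17:55 before M61 ends 18:00, and ends 21:00 after M61 starts 17:15 → overlap.
M61 overlaps M59.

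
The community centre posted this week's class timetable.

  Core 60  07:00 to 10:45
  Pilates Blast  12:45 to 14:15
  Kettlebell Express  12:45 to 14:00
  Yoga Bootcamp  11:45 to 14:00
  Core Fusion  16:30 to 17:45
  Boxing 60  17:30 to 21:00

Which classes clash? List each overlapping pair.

Sorted by start: Core 60, Yoga Bootcamp, Pilates Blast, Kettlebell Express, Core Fusion, Boxing 60.
Yoga Bootcamp starts after Core 60 ends, so nothing later overlaps Core 60 either.
Pilates Blast starts before Yoga Bootcamp ends → Yoga Bootcamp and Pilates Blast overlap.
Kettlebell Express starts before Yoga Bootcamp ends → Yoga Bootcamp and Kettlebell Express overlap.
Core Fusion starts after Yoga Bootcamp ends, so nothing later overlaps Yoga Bootcamp either.
Kettlebell Express starts before Pilates Blast ends → Pilates Blast and Kettlebell Express overlap.
Core Fusion starts after Pilates Blast ends, so nothing later overlaps Pilates Blast either.
Core Fusion starts after Kettlebell Express ends, so nothing later overlaps Kettlebell Express either.
Boxing 60 starts before Core Fusion ends → Core Fusion and Boxing 60 overlap.

Boxing 60 & Core Fusion, Kettlebell Express & Pilates Blast, Kettlebell Express & Yoga Bootcamp, Pilates Blast & Yoga Bootcamp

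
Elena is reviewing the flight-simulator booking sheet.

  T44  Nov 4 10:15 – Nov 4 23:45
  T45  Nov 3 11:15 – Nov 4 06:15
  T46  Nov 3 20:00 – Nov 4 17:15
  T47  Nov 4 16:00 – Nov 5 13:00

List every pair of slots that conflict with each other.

Sorted by start: T45, T46, T44, T47.
T46 starts before T45 ends → T45 and T46 overlap.
T44 starts after T45 ends, so T45 has no further overlaps.
T44 starts before T46 ends → T46 and T44 overlap.
T47 starts before T46 ends → T46 and T47 overlap.
T47 starts before T44 ends → T44 and T47 overlap.

T44 & T46, T44 & T47, T45 & T46, T46 & T47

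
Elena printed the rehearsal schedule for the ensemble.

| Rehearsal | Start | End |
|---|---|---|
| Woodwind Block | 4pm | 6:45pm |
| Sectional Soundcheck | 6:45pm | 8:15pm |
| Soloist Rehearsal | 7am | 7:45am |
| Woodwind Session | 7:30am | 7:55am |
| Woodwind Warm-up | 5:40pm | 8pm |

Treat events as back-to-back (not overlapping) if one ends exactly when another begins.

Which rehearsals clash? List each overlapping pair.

Sectional Soundcheck & Woodwind Warm-up, Soloist Rehearsal & Woodwind Session, Woodwind Block & Woodwind Warm-up

Two intervals overlap when each starts before the other ends.
Sorted by start: Soloist Rehearsal, Woodwind Session, Woodwind Block, Woodwind Warm-up, Sectional Soundcheck.
Woodwind Session starts before Soloist Rehearsal ends → Soloist Rehearsal and Woodwind Session overlap.
Woodwind Block starts after Soloist Rehearsal ends, so nothing later overlaps Soloist Rehearsal either.
Woodwind Block starts after Woodwind Session ends, so nothing later overlaps Woodwind Session either.
Woodwind Warm-up starts before Woodwind Block ends → Woodwind Block and Woodwind Warm-up overlap.
Sectional Soundcheck starts exactly when Woodwind Block ends (back-to-back, no overlap).
Sectional Soundcheck starts before Woodwind Warm-up ends → Woodwind Warm-up and Sectional Soundcheck overlap.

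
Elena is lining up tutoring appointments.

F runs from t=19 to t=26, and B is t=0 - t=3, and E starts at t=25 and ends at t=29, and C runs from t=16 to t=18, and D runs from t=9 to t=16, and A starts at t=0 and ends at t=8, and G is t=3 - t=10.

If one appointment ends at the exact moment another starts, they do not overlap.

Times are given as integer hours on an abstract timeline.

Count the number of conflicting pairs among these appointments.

Sorted by start: A, B, G, D, C, F, E.
B starts before A ends → A and B overlap.
G starts before A ends → A and G overlap.
D starts after A ends, so nothing later overlaps A either.
G starts exactly when B ends (back-to-back, no overlap), so nothing later overlaps B either.
D starts before G ends → G and D overlap.
C starts after G ends, so nothing later overlaps G either.
C starts exactly when D ends (back-to-back, no overlap), so nothing later overlaps D either.
F starts after C ends, so nothing later overlaps C either.
E starts before F ends → F and E overlap.
Overlapping pairs: A & B, A & G, D & G, E & F — 4 in total.

4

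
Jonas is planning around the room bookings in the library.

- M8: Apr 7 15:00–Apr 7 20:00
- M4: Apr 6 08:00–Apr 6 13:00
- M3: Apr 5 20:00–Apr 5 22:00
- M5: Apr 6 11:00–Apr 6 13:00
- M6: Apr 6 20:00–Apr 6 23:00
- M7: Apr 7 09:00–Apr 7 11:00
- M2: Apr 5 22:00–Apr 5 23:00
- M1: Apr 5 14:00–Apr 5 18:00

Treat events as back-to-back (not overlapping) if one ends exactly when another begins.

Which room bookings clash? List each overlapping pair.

M4 & M5

Check each pair: they overlap iff neither finishes before the other starts.
Sorted by start: M1, M3, M2, M4, M5, M6, M7, M8.
M3 starts after M1 ends; M1 is clear from here.
M2 starts exactly when M3 ends (back-to-back, no overlap); M3 is clear from here.
M4 starts after M2 ends; M2 is clear from here.
M5 starts before M4 ends → M4 and M5 overlap.
M6 starts after M4 ends; M4 is clear from here.
M6 starts after M5 ends; M5 is clear from here.
M7 starts after M6 ends; M6 is clear from here.
M8 starts after M7 ends.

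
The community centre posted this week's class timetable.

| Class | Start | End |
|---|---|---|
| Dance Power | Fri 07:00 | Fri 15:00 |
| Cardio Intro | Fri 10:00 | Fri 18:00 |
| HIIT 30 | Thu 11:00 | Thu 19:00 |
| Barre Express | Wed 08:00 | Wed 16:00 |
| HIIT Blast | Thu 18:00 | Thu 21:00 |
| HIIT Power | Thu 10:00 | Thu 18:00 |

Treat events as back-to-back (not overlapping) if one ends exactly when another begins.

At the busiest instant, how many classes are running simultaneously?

Sort all start/end points and keep a running count:
Wed 08:00 start Barre Express → 1
Wed 16:00 end Barre Express → 0
Thu 10:00 start HIIT Power → 1
Thu 11:00 start HIIT 30 → 2
Thu 18:00 end HIIT Power → 1
Thu 18:00 start HIIT Blast → 2
Thu 19:00 end HIIT 30 → 1
Thu 21:00 end HIIT Blast → 0
Fri 07:00 start Dance Power → 1
Fri 10:00 start Cardio Intro → 2
Fri 15:00 end Dance Power → 1
Fri 18:00 end Cardio Intro → 0
Peak is 2, at Thu 11:00 (HIIT 30, HIIT Power).

2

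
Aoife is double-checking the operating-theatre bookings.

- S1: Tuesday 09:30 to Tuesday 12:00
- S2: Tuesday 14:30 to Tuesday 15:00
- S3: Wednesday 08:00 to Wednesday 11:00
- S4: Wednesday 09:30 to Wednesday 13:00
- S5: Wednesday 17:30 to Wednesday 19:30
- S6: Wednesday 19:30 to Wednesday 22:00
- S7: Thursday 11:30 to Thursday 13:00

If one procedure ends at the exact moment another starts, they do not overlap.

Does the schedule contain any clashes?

Yes

Sorted by start: S1, S2, S3, S4, S5, S6, S7.
S2 starts after S1 ends — done with S1.
S3 starts after S2 ends — done with S2.
S4 starts before S3 ends → S3 and S4 overlap.
That's a conflict, so the schedule is not conflict-free.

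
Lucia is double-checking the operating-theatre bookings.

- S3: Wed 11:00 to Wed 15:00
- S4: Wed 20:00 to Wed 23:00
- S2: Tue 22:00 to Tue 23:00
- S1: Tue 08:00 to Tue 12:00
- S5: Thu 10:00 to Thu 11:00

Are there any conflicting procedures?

No

Sorted by start: S1, S2, S3, S4, S5.
S2 starts after S1 ends, so nothing later overlaps S1 either.
S3 starts after S2 ends, so nothing later overlaps S2 either.
S4 starts after S3 ends, so nothing later overlaps S3 either.
S5 starts after S4 ends.
Every pair is clear; the schedule has no overlaps.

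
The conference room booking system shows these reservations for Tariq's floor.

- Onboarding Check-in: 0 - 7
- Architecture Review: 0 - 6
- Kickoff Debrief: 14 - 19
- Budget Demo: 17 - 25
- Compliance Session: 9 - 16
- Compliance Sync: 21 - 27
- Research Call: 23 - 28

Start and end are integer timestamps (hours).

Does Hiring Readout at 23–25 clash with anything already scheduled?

Onboarding Check-in: ends 7 at or before Hiring Readout starts 23 → clear.
Architecture Review: ends 6 at or before Hiring Readout starts 23 → clear.
Compliance Session: ends 16 at or before Hiring Readout starts 23 → clear.
Kickoff Debrief: ends 19 at or before Hiring Readout starts 23 → clear.
Budget Demo: starts 17 before Hiring Readout ends 25, and ends 25 after Hiring Readout starts 23 → overlap.
Compliance Sync: starts 21 before Hiring Readout ends 25, and ends 27 after Hiring Readout starts 23 → overlap.
Research Call: starts 23 before Hiring Readout ends 25, and ends 28 after Hiring Readout starts 23 → overlap.
Hiring Readout overlaps Budget Demo, Compliance Sync, Research Call.

Yes — it overlaps Budget Demo, Compliance Sync, Research Call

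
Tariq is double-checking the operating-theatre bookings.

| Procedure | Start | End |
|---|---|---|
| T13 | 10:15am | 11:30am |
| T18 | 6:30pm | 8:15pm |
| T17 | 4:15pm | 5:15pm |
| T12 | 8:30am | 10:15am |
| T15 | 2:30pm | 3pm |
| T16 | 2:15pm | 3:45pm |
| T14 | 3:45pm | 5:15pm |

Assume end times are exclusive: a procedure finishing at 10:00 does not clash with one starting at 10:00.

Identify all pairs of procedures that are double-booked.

T14 & T17, T15 & T16

Sorted by start: T12, T13, T16, T15, T14, T17, T18.
T13 starts exactly when T12 ends (back-to-back, no overlap); T12 is clear from here.
T16 starts after T13 ends; T13 is clear from here.
T15 starts before T16 ends → T16 and T15 overlap.
T14 starts exactly when T16 ends (back-to-back, no overlap); T16 is clear from here.
T14 starts after T15 ends; T15 is clear from here.
T17 starts before T14 ends → T14 and T17 overlap.
T18 starts after T14 ends.
T18 starts after T17 ends.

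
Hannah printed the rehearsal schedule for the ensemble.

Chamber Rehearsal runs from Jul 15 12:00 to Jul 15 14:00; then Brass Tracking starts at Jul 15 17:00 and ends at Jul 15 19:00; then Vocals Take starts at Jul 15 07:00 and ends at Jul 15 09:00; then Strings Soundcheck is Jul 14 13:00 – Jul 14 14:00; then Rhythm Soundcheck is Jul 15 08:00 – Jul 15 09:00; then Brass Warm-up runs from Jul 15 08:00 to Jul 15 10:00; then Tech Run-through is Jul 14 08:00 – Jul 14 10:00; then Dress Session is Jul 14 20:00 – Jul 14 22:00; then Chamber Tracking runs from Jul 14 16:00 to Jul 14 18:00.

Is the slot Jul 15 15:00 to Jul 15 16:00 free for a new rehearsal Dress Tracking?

Yes — the slot is free

Tech Run-through: ends Jul 14 10:00 at or before Dress Tracking starts Jul 15 15:00 → clear.
Strings Soundcheck: ends Jul 14 14:00 at or before Dress Tracking starts Jul 15 15:00 → clear.
Chamber Tracking: ends Jul 14 18:00 at or before Dress Tracking starts Jul 15 15:00 → clear.
Dress Session: ends Jul 14 22:00 at or before Dress Tracking starts Jul 15 15:00 → clear.
Vocals Take: ends Jul 15 09:00 at or before Dress Tracking starts Jul 15 15:00 → clear.
Brass Warm-up: ends Jul 15 10:00 at or before Dress Tracking starts Jul 15 15:00 → clear.
Rhythm Soundcheck: ends Jul 15 09:00 at or before Dress Tracking starts Jul 15 15:00 → clear.
Chamber Rehearsal: ends Jul 15 14:00 at or before Dress Tracking starts Jul 15 15:00 → clear.
Brass Tracking: starts Jul 15 17:00 at or after Dress Tracking ends Jul 15 16:00 → clear.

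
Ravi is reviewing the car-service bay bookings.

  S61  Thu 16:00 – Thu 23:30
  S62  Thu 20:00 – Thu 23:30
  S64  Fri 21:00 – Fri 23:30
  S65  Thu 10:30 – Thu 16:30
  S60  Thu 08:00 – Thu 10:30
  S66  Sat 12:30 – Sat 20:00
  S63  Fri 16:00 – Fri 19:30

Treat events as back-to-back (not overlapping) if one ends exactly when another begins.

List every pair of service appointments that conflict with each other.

Sorted by start: S60, S65, S61, S62, S63, S64, S66.
S65 starts exactly when S60 ends (back-to-back, no overlap) — done with S60.
S61 starts before S65 ends → S65 and S61 overlap.
S62 starts after S65 ends — done with S65.
S62 starts before S61 ends → S61 and S62 overlap.
S63 starts after S61 ends — done with S61.
S63 starts after S62 ends — done with S62.
S64 starts after S63 ends — done with S63.
S66 starts after S64 ends.

S61 & S62, S61 & S65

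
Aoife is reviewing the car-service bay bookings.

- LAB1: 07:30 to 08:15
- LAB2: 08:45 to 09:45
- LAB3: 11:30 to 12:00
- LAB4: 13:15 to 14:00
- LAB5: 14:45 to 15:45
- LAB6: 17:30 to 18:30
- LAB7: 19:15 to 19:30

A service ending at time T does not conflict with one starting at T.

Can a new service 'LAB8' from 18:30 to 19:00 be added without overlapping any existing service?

LAB1: ends 08:15 at or before LAB8 starts 18:30 → clear.
LAB2: ends 09:45 at or before LAB8 starts 18:30 → clear.
LAB3: ends 12:00 at or before LAB8 starts 18:30 → clear.
LAB4: ends 14:00 at or before LAB8 starts 18:30 → clear.
LAB5: ends 15:45 at or before LAB8 starts 18:30 → clear.
LAB6: ends 18:30 at or before LAB8 starts 18:30 → clear.
LAB7: starts 19:15 at or after LAB8 ends 19:00 → clear.

Yes — the slot is free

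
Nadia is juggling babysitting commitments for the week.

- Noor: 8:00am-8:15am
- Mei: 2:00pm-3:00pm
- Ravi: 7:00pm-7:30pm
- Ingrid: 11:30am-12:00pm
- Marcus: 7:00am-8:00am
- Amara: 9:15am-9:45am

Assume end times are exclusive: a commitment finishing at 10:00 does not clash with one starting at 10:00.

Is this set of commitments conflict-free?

Sorted by start: Marcus, Noor, Amara, Ingrid, Mei, Ravi.
Noor starts exactly when Marcus ends (back-to-back, no overlap), so Marcus has no further overlaps.
Amara starts after Noor ends, so Noor has no further overlaps.
Ingrid starts after Amara ends, so Amara has no further overlaps.
Mei starts after Ingrid ends, so Ingrid has no further overlaps.
Ravi starts after Mei ends.
Every pair is clear; the schedule has no overlaps.

Yes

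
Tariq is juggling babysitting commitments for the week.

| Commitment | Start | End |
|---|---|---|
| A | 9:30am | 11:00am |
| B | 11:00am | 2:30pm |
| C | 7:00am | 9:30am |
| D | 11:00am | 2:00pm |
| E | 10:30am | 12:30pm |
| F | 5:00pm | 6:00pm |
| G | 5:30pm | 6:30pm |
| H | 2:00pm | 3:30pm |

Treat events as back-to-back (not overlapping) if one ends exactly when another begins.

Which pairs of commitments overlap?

A & E, B & D, B & E, B & H, D & E, F & G

Check each pair: they overlap iff neither finishes before the other starts.
Sorted by start: C, A, E, B, D, H, F, G.
A starts exactly when C ends (back-to-back, no overlap); C is clear from here.
E starts before A ends → A and E overlap.
B starts exactly when A ends (back-to-back, no overlap); A is clear from here.
B starts before E ends → E and B overlap.
D starts before E ends → E and D overlap.
H starts after E ends; E is clear from here.
D starts before B ends → B and D overlap.
H starts before B ends → B and H overlap.
F starts after B ends; B is clear from here.
H starts exactly when D ends (back-to-back, no overlap); D is clear from here.
F starts after H ends; H is clear from here.
G starts before F ends → F and G overlap.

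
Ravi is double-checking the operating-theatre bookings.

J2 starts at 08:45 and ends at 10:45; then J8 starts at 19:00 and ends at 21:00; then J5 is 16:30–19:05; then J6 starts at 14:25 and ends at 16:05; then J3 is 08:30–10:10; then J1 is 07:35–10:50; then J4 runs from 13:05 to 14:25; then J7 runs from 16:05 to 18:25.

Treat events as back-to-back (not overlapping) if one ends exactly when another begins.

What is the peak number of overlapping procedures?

3

Sweep the timeline, counting +1 at each start and −1 at each end (ends before starts at a tie):
07:35 start J1 → 1
08:30 start J3 → 2
08:45 start J2 → 3
10:10 end J3 → 2
10:45 end J2 → 1
10:50 end J1 → 0
13:05 start J4 → 1
14:25 end J4 → 0
14:25 start J6 → 1
16:05 end J6 → 0
16:05 start J7 → 1
16:30 start J5 → 2
18:25 end J7 → 1
19:00 start J8 → 2
19:05 end J5 → 1
21:00 end J8 → 0
Peak is 3, at 08:45 (J1, J2, J3).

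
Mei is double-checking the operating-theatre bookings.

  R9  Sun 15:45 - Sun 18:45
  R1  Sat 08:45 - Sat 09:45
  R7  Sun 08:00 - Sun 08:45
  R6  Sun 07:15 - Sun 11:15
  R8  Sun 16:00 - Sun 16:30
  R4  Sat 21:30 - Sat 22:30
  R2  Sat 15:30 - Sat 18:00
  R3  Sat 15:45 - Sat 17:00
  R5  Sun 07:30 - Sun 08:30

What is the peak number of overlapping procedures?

3

Sweep the timeline, counting +1 at each start and −1 at each end (ends before starts at a tie):
Sat 08:45 start R1 → 1
Sat 09:45 end R1 → 0
Sat 15:30 start R2 → 1
Sat 15:45 start R3 → 2
Sat 17:00 end R3 → 1
Sat 18:00 end R2 → 0
Sat 21:30 start R4 → 1
Sat 22:30 end R4 → 0
Sun 07:15 start R6 → 1
Sun 07:30 start R5 → 2
Sun 08:00 start R7 → 3
Sun 08:30 end R5 → 2
Sun 08:45 end R7 → 1
Sun 11:15 end R6 → 0
Sun 15:45 start R9 → 1
Sun 16:00 start R8 → 2
Sun 16:30 end R8 → 1
Sun 18:45 end R9 → 0
Peak is 3, at Sun 08:00 (R5, R6, R7).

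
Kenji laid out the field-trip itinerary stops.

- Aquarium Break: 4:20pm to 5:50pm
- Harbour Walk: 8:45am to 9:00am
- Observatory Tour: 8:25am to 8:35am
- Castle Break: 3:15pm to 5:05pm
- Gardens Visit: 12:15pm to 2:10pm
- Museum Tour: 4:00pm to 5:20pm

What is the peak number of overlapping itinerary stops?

3

Walk through starts and ends in time order (an end at T is processed before a start at T):
8:25am start Observatory Tour → 1
8:35am end Observatory Tour → 0
8:45am start Harbour Walk → 1
9:00am end Harbour Walk → 0
12:15pm start Gardens Visit → 1
2:10pm end Gardens Visit → 0
3:15pm start Castle Break → 1
4:00pm start Museum Tour → 2
4:20pm start Aquarium Break → 3
5:05pm end Castle Break → 2
5:20pm end Museum Tour → 1
5:50pm end Aquarium Break → 0
Peak is 3, at 4:20pm (Aquarium Break, Castle Break, Museum Tour).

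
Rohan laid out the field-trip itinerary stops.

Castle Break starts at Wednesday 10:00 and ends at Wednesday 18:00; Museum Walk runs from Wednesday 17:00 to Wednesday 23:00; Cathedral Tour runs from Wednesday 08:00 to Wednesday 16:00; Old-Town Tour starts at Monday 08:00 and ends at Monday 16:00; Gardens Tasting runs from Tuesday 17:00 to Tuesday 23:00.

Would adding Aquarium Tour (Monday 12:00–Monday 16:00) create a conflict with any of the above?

Yes — it overlaps Old-Town Tour

Old-Town Tour: starts Monday 08:00 before Aquarium Tour ends Monday 16:00, and ends Monday 16:00 after Aquarium Tour starts Monday 12:00 → overlap.
Gardens Tasting: starts Tuesday 17:00 at or after Aquarium Tour ends Monday 16:00 → clear.
Cathedral Tour: starts Wednesday 08:00 at or after Aquarium Tour ends Monday 16:00 → clear.
Castle Break: starts Wednesday 10:00 at or after Aquarium Tour ends Monday 16:00 → clear.
Museum Walk: starts Wednesday 17:00 at or after Aquarium Tour ends Monday 16:00 → clear.
Aquarium Tour overlaps Old-Town Tour.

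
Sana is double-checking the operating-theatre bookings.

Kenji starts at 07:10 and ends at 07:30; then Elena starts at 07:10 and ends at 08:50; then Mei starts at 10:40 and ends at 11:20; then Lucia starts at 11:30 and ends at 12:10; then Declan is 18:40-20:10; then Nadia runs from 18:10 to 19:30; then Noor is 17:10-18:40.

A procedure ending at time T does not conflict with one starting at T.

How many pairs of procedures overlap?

3

Check each pair: they overlap iff neither finishes before the other starts.
Sorted by start: Kenji, Elena, Mei, Lucia, Noor, Nadia, Declan.
Elena starts before Kenji ends → Kenji and Elena overlap.
Mei starts after Kenji ends; Kenji is clear from here.
Mei starts after Elena ends; Elena is clear from here.
Lucia starts after Mei ends; Mei is clear from here.
Noor starts after Lucia ends; Lucia is clear from here.
Nadia starts before Noor ends → Noor and Nadia overlap.
Declan starts exactly when Noor ends (back-to-back, no overlap).
Declan starts before Nadia ends → Nadia and Declan overlap.
Overlapping pairs: Declan & Nadia, Elena & Kenji, Nadia & Noor — 3 in total.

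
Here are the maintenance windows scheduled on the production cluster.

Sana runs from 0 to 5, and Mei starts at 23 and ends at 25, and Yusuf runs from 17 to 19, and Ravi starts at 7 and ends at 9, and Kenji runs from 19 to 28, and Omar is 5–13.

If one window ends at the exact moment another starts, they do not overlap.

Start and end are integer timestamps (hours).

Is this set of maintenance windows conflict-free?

Sorted by start: Sana, Omar, Ravi, Yusuf, Kenji, Mei.
Omar starts exactly when Sana ends (back-to-back, no overlap), so nothing later overlaps Sana either.
Ravi starts before Omar ends → Omar and Ravi overlap.
That's a conflict, so the schedule is not conflict-free.

No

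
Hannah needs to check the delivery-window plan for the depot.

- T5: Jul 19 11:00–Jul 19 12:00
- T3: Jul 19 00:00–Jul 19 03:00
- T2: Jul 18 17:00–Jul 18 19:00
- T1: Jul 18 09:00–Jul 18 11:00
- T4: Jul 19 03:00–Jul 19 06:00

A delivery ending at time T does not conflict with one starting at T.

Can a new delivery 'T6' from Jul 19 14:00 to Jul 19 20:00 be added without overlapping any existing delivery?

Yes — the slot is free

T1: ends Jul 18 11:00 at or before T6 starts Jul 19 14:00 → clear.
T2: ends Jul 18 19:00 at or before T6 starts Jul 19 14:00 → clear.
T3: ends Jul 19 03:00 at or before T6 starts Jul 19 14:00 → clear.
T4: ends Jul 19 06:00 at or before T6 starts Jul 19 14:00 → clear.
T5: ends Jul 19 12:00 at or before T6 starts Jul 19 14:00 → clear.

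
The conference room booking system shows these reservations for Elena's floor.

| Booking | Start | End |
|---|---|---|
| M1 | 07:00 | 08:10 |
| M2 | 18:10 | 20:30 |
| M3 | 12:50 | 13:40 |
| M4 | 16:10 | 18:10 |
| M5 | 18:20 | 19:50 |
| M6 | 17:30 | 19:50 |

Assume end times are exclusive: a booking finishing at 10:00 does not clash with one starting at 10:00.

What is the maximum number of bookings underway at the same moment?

3

Sort all start/end points and keep a running count:
07:00 start M1 → 1
08:10 end M1 → 0
12:50 start M3 → 1
13:40 end M3 → 0
16:10 start M4 → 1
17:30 start M6 → 2
18:10 end M4 → 1
18:10 start M2 → 2
18:20 start M5 → 3
19:50 end M5 → 2
19:50 end M6 → 1
20:30 end M2 → 0
Peak is 3, at 18:20 (M2, M5, M6).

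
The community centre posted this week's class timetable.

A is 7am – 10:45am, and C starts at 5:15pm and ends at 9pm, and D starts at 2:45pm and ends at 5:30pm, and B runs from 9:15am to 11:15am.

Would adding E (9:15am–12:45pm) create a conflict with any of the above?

Yes — it overlaps A, B

A: starts 7am before E ends 12:45pm, and ends 10:45am after E starts 9:15am → overlap.
B: starts 9:15am before E ends 12:45pm, and ends 11:15am after E starts 9:15am → overlap.
D: starts 2:45pm at or after E ends 12:45pm → clear.
C: starts 5:15pm at or after E ends 12:45pm → clear.
E overlaps A, B.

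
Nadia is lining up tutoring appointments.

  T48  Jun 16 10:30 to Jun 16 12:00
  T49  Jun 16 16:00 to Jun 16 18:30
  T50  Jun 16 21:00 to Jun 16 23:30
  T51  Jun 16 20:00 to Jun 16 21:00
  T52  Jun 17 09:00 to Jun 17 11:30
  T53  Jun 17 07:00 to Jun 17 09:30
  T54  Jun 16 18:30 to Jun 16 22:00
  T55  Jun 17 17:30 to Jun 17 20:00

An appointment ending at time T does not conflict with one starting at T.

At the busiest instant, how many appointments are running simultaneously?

Sort all start/end points and keep a running count:
Jun 16 10:30 start T48 → 1
Jun 16 12:00 end T48 → 0
Jun 16 16:00 start T49 → 1
Jun 16 18:30 end T49 → 0
Jun 16 18:30 start T54 → 1
Jun 16 20:00 start T51 → 2
Jun 16 21:00 end T51 → 1
Jun 16 21:00 start T50 → 2
Jun 16 22:00 end T54 → 1
Jun 16 23:30 end T50 → 0
Jun 17 07:00 start T53 → 1
Jun 17 09:00 start T52 → 2
Jun 17 09:30 end T53 → 1
Jun 17 11:30 end T52 → 0
Jun 17 17:30 start T55 → 1
Jun 17 20:00 end T55 → 0
Peak is 2, at Jun 16 20:00 (T51, T54).

2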